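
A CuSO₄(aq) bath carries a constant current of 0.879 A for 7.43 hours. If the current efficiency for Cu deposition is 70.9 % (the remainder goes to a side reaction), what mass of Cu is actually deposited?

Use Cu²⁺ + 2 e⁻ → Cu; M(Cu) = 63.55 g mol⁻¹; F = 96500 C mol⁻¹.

5.49 g

Q = I·t = 0.8790 × 26748 = 23510 C.
n(e⁻) = 23510/96500 = 0.2436 mol; theoretically n(Cu) = 0.2436/2 = 0.1218 mol, m_theo = 7.742 g.
At 70.9 % efficiency, m_actual = 0.709 × 7.742 = 5.49 g.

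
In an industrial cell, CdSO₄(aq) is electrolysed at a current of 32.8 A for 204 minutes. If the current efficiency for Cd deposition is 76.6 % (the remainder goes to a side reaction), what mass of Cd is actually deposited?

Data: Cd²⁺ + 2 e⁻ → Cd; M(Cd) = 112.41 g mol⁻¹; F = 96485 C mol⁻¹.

179 g

Q = I·t = 32.80 × 12240 = 401500 C.
n(e⁻) = 401500/96485 = 4.161 mol; theoretically n(Cd) = 4.161/2 = 2.080 mol, m_theo = 233.9 g.
At 76.6 % efficiency, m_actual = 0.766 × 233.9 = 179 g.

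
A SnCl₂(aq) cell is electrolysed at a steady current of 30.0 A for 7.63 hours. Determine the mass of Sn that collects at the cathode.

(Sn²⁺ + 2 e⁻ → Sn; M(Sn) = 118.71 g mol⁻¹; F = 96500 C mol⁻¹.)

507 g

Q = I·t = 30.00 A × 27468 s = 824000 C.
n(e⁻) = Q/F = 824000 / 96500 = 8.539 mol.
Sn²⁺ + 2 e⁻ → Sn, so n(Sn) = n(e⁻)/2 = 4.270 mol.
m = n·M = 4.270 × 118.71 = 507 g.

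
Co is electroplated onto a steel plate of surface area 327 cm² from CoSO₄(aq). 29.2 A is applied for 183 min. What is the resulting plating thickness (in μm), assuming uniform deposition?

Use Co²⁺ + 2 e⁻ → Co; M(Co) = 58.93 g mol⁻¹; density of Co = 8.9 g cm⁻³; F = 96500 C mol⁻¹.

336 μm

Q = I·t = 29.20 × 10980 = 320600 C; n(e⁻) = 3.322 mol.
n(Co) = n(e⁻)/2 = 1.661 mol, so m = 1.661 × 58.93 = 97.90 g.
Volume = m/ρ = 97.90 / 8.9 = 11.00 cm³.
Thickness = V/A = 11.00 / 327 = 0.0336 cm = 336 μm.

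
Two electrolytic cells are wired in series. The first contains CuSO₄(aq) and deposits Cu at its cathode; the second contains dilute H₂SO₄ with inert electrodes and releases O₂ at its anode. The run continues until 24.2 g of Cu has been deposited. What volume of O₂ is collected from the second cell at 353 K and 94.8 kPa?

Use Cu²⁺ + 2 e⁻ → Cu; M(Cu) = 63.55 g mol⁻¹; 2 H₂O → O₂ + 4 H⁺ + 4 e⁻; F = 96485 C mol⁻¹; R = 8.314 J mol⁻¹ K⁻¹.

5.89 L

n(Cu) = 24.2 / 63.55 = 0.3808 mol, so n(e⁻) = 2 × 0.3808 = 0.7616 mol.
The cells are in series, so the same 0.7616 mol of electrons passes through the second cell.
2 H₂O → O₂ + 4 H⁺ + 4 e⁻ — 4 mol e⁻ per mol O₂, so n(O₂) = 0.7616/4 = 0.1904 mol.
V = nRT/P = (0.1904 × 8.314 × 353) / (94.8 × 10³) = 0.00589 m³ = 5.89 L.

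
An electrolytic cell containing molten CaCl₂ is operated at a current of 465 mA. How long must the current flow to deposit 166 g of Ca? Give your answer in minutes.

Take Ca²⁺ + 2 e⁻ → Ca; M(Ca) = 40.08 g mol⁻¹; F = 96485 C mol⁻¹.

28600 min

n(Ca) = m/M = 166 / 40.08 = 4.142 mol.
Each Ca atom requires 2 electrons, so n(e⁻) = 2 × 4.142 = 8.283 mol.
Q = n(e⁻)·F = 8.283 × 96485 = 799200 C.
t = Q/I = 799200 / 0.4650 A = 1719000 s = 28600 min.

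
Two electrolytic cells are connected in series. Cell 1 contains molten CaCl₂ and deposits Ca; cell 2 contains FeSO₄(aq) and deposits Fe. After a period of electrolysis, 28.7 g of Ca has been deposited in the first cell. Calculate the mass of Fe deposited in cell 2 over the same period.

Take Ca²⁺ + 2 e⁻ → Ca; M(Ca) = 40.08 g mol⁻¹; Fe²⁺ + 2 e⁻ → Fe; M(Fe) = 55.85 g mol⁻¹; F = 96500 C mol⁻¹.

40.0 g

n(Ca) = 28.7 / 40.08 = 0.7161 mol.
Since Ca²⁺ + 2 e⁻ → Ca, n(e⁻) passed = 2 × 0.7161 = 1.432 mol.
Cells in series carry the same charge, so the same 1.432 mol of electrons passes through cell 2.
Fe²⁺ + 2 e⁻ → Fe, so n(Fe) = 1.432 / 2 = 0.7161 mol.
m(Fe) = 0.7161 × 55.85 = 40.0 g.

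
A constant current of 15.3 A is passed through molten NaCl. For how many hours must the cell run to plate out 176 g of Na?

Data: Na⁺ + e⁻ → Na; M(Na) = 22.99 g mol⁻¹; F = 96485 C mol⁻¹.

13.4 h

n(Na) = m/M = 176 / 22.99 = 7.656 mol.
Each Na atom requires 1 electron, so n(e⁻) = 1 × 7.656 = 7.656 mol.
Q = n(e⁻)·F = 7.656 × 96485 = 738600 C.
t = Q/I = 738600 / 15.30 A = 48280 s = 13.4 h.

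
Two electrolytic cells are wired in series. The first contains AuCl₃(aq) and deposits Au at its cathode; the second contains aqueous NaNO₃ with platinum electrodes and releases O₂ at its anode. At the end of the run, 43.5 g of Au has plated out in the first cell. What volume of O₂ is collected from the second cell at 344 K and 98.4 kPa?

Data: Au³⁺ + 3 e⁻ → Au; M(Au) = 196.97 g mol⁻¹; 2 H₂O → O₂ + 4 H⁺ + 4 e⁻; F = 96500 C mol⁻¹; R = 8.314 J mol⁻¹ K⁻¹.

n(Au) = 43.5 / 196.97 = 0.2208 mol, so n(e⁻) = 3 × 0.2208 = 0.6625 mol.
The cells are in series, so the same 0.6625 mol of electrons passes through the second cell.
2 H₂O → O₂ + 4 H⁺ + 4 e⁻ — 4 mol e⁻ per mol O₂, so n(O₂) = 0.6625/4 = 0.1656 mol.
V = nRT/P = (0.1656 × 8.314 × 344) / (98.4 × 10³) = 0.00481 m³ = 4.81 L.

4.81 L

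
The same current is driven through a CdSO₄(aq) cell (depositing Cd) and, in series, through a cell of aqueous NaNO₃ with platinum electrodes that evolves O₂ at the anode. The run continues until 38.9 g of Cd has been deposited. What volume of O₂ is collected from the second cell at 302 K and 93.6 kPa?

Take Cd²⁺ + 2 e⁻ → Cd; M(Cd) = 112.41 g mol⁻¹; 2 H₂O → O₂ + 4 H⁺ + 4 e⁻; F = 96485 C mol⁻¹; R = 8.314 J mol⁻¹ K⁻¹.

n(Cd) = 38.9 / 112.41 = 0.3461 mol, so n(e⁻) = 2 × 0.3461 = 0.6921 mol.
The cells are in series, so the same 0.6921 mol of electrons passes through the second cell.
2 H₂O → O₂ + 4 H⁺ + 4 e⁻ — 4 mol e⁻ per mol O₂, so n(O₂) = 0.6921/4 = 0.1730 mol.
V = nRT/P = (0.1730 × 8.314 × 302) / (93.6 × 10³) = 0.00464 m³ = 4.64 L.

4.64 L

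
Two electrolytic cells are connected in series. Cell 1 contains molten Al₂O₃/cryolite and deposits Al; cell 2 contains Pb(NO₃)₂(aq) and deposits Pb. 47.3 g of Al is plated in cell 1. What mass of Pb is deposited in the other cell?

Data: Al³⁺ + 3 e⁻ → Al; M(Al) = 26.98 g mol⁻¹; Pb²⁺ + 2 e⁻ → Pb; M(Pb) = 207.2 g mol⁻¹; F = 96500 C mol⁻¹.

n(Al) = 47.3 / 26.98 = 1.753 mol.
Since Al³⁺ + 3 e⁻ → Al, n(e⁻) passed = 3 × 1.753 = 5.259 mol.
Cells in series carry the same charge, so the same 5.259 mol of electrons passes through cell 2.
Pb²⁺ + 2 e⁻ → Pb, so n(Pb) = 5.259 / 2 = 2.630 mol.
m(Pb) = 2.630 × 207.2 = 545 g.

545 g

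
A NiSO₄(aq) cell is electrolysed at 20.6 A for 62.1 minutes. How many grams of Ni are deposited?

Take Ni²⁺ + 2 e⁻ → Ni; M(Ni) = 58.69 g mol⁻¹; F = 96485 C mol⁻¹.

23.3 g

Q = I·t = 20.60 A × 3726.0 s = 76760 C.
n(e⁻) = Q/F = 76760 / 96485 = 0.7955 mol.
Ni²⁺ + 2 e⁻ → Ni, so n(Ni) = n(e⁻)/2 = 0.3978 mol.
m = n·M = 0.3978 × 58.69 = 23.3 g.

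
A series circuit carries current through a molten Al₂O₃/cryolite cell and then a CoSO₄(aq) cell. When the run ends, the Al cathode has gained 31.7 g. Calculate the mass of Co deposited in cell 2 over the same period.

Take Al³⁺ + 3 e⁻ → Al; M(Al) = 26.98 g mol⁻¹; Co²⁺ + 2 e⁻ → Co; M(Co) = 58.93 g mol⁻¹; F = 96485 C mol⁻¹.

n(Al) = 31.7 / 26.98 = 1.175 mol.
Since Al³⁺ + 3 e⁻ → Al, n(e⁻) passed = 3 × 1.175 = 3.525 mol.
Cells in series carry the same charge, so the same 3.525 mol of electrons passes through cell 2.
Co²⁺ + 2 e⁻ → Co, so n(Co) = 3.525 / 2 = 1.762 mol.
m(Co) = 1.762 × 58.93 = 104 g.

104 g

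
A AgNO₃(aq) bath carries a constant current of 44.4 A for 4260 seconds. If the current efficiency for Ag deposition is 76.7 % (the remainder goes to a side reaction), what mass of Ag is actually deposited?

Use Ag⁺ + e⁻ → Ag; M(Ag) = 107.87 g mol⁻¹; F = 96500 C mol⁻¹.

Q = I·t = 44.40 × 4260.0 = 189100 C.
n(e⁻) = 189100/96500 = 1.960 mol; theoretically n(Ag) = 1.960/1 = 1.960 mol, m_theo = 211.4 g.
At 76.7 % efficiency, m_actual = 0.767 × 211.4 = 162 g.

162 g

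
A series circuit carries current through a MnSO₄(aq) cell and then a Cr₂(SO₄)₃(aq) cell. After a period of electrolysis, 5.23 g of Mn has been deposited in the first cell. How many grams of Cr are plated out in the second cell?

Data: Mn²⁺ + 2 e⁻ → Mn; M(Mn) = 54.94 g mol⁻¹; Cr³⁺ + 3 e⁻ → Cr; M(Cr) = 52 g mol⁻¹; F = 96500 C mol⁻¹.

n(Mn) = 5.23 / 54.94 = 0.09519 mol.
Since Mn²⁺ + 2 e⁻ → Mn, n(e⁻) passed = 2 × 0.09519 = 0.1904 mol.
Cells in series carry the same charge, so the same 0.1904 mol of electrons passes through cell 2.
Cr³⁺ + 3 e⁻ → Cr, so n(Cr) = 0.1904 / 3 = 0.06346 mol.
m(Cr) = 0.06346 × 52 = 3.30 g.

3.30 g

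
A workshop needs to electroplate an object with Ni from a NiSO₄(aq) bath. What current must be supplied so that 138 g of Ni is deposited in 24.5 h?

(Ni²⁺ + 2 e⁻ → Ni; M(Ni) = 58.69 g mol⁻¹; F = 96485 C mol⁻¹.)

5.14 A

n(Ni) = 138 / 58.69 = 2.351 mol.
n(e⁻) = 2 × 2.351 = 4.703 mol.
Q = n(e⁻)·F = 4.703 × 96485 = 453700 C.
I = Q/t = 453700 / 88200 s = 5.14 A.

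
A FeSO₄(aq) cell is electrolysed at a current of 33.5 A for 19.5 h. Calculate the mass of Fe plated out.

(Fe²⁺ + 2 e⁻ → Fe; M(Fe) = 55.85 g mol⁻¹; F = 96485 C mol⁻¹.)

681 g

Q = I·t = 33.50 A × 70200 s = 2352000 C.
n(e⁻) = Q/F = 2352000 / 96485 = 24.37 mol.
Fe²⁺ + 2 e⁻ → Fe, so n(Fe) = n(e⁻)/2 = 12.19 mol.
m = n·M = 12.19 × 55.85 = 681 g.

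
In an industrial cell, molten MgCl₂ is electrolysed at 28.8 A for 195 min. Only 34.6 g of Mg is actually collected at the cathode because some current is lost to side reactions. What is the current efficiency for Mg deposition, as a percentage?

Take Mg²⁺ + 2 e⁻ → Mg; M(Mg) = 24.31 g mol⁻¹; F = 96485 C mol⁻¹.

Q = I·t = 28.80 × 11700 = 337000 C; n(e⁻) = 337000/96485 = 3.492 mol.
Theoretical n(Mg) = n(e⁻)/2 = 1.746 mol, i.e. m_theo = 1.746 × 24.31 = 42.45 g.
Efficiency = m_actual / m_theo = 34.6 / 42.45 = 81.5 %.

81.5 %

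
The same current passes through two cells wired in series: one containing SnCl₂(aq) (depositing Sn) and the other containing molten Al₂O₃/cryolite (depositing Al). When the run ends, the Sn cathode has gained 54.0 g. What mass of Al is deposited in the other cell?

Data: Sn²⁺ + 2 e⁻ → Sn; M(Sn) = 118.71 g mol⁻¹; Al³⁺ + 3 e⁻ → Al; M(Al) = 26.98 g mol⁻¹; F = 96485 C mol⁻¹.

n(Sn) = 54.0 / 118.71 = 0.4549 mol.
Since Sn²⁺ + 2 e⁻ → Sn, n(e⁻) passed = 2 × 0.4549 = 0.9098 mol.
Cells in series carry the same charge, so the same 0.9098 mol of electrons passes through cell 2.
Al³⁺ + 3 e⁻ → Al, so n(Al) = 0.9098 / 3 = 0.3033 mol.
m(Al) = 0.3033 × 26.98 = 8.18 g.

8.18 g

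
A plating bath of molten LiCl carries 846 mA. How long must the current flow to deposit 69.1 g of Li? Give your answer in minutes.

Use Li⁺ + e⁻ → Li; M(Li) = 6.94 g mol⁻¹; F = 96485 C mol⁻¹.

18900 min

n(Li) = m/M = 69.1 / 6.94 = 9.957 mol.
Each Li atom requires 1 electron, so n(e⁻) = 1 × 9.957 = 9.957 mol.
Q = n(e⁻)·F = 9.957 × 96485 = 960700 C.
t = Q/I = 960700 / 0.8460 A = 1136000 s = 18900 min.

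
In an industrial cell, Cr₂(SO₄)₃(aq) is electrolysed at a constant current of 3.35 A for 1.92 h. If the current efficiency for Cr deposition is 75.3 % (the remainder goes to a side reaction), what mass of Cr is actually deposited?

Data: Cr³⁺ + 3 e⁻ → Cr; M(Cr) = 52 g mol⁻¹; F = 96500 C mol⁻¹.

3.13 g

Q = I·t = 3.350 × 6912.0 = 23160 C.
n(e⁻) = 23160/96500 = 0.2400 mol; theoretically n(Cr) = 0.2400/3 = 0.07998 mol, m_theo = 4.159 g.
At 75.3 % efficiency, m_actual = 0.753 × 4.159 = 3.13 g.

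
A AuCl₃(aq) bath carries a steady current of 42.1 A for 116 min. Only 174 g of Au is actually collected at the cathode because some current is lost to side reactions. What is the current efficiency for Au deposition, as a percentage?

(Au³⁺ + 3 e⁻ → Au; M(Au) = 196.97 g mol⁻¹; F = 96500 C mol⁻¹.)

87.3 %

Q = I·t = 42.10 × 6960.0 = 293000 C; n(e⁻) = 293000/96500 = 3.036 mol.
Theoretical n(Au) = n(e⁻)/3 = 1.012 mol, i.e. m_theo = 1.012 × 196.97 = 199.4 g.
Efficiency = m_actual / m_theo = 174 / 199.4 = 87.3 %.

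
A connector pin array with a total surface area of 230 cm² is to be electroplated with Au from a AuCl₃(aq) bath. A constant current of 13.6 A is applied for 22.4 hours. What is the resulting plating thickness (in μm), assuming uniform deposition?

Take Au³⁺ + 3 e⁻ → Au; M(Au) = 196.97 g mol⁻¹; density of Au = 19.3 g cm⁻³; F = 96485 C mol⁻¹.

Q = I·t = 13.60 × 80640 = 1097000 C; n(e⁻) = 11.37 mol.
n(Au) = n(e⁻)/3 = 3.789 mol, so m = 3.789 × 196.97 = 746.3 g.
Volume = m/ρ = 746.3 / 19.3 = 38.67 cm³.
Thickness = V/A = 38.67 / 230 = 0.168 cm = 1680 μm.

1680 μm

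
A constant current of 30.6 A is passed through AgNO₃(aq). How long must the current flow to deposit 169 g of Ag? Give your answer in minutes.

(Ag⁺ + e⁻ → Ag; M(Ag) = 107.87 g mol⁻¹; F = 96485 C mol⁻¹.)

82.3 min

n(Ag) = m/M = 169 / 107.87 = 1.567 mol.
Each Ag atom requires 1 electron, so n(e⁻) = 1 × 1.567 = 1.567 mol.
Q = n(e⁻)·F = 1.567 × 96485 = 151200 C.
t = Q/I = 151200 / 30.60 A = 4940 s = 82.3 min.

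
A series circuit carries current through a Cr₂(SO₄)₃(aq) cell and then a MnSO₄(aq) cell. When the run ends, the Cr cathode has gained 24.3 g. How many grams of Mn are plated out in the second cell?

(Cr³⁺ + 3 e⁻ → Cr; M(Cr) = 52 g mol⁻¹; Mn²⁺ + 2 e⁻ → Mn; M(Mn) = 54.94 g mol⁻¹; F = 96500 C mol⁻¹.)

n(Cr) = 24.3 / 52 = 0.4673 mol.
Since Cr³⁺ + 3 e⁻ → Cr, n(e⁻) passed = 3 × 0.4673 = 1.402 mol.
Cells in series carry the same charge, so the same 1.402 mol of electrons passes through cell 2.
Mn²⁺ + 2 e⁻ → Mn, so n(Mn) = 1.402 / 2 = 0.7010 mol.
m(Mn) = 0.7010 × 54.94 = 38.5 g.

38.5 g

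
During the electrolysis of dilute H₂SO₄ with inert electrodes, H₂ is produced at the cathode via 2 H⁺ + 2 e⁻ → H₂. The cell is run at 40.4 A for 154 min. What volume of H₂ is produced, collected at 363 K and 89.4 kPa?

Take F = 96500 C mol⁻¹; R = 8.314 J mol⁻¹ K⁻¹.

65.3 L

Q = I·t = 40.40 A × 9240.0 s = 373300 C.
n(e⁻) = Q/F = 373300 / 96500 = 3.868 mol.
2 electrons are transferred per H₂ molecule, so n(H₂) = 3.868 / 2 = 1.934 mol.
V = nRT/P = (1.934 × 8.314 × 363) / (89.4 × 10³ Pa) = 0.0653 m³ = 65.3 L.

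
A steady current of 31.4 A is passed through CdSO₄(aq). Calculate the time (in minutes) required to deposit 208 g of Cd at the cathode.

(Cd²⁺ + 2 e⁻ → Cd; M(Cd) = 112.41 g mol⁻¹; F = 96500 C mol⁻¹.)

n(Cd) = m/M = 208 / 112.41 = 1.850 mol.
Each Cd atom requires 2 electrons, so n(e⁻) = 2 × 1.850 = 3.701 mol.
Q = n(e⁻)·F = 3.701 × 96500 = 357100 C.
t = Q/I = 357100 / 31.40 A = 11370 s = 190 min.

190 min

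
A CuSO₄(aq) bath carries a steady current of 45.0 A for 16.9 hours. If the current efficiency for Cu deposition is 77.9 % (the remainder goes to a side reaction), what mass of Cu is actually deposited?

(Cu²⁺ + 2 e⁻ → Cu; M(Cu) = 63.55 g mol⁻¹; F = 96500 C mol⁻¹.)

Q = I·t = 45.00 × 60840 = 2738000 C.
n(e⁻) = 2738000/96500 = 28.37 mol; theoretically n(Cu) = 28.37/2 = 14.19 mol, m_theo = 901.5 g.
At 77.9 % efficiency, m_actual = 0.779 × 901.5 = 702 g.

702 g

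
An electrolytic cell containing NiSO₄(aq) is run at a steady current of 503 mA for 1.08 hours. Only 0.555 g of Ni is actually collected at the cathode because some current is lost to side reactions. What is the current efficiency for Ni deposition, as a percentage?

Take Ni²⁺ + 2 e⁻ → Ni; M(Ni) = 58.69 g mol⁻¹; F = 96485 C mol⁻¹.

Q = I·t = 0.5030 × 3888.0 = 1956 C; n(e⁻) = 1956/96485 = 0.02027 mol.
Theoretical n(Ni) = n(e⁻)/2 = 0.01013 mol, i.e. m_theo = 0.01013 × 58.69 = 0.5948 g.
Efficiency = m_actual / m_theo = 0.555 / 0.5948 = 93.3 %.

93.3 %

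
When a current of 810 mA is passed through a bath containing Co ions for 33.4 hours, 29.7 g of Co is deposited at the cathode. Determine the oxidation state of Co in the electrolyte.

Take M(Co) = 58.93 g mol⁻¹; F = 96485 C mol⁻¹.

+2

Q = I·t = 0.8100 A × 120240 s = 97390 C, so n(e⁻) = 97390/96485 = 1.009 mol.
n(Co) deposited = 29.7 / 58.93 = 0.5040 mol.
Electrons per atom = n(e⁻)/n(Co) = 1.009 / 0.5040 = 2.00 ≈ 2, so the ion is Co²⁺.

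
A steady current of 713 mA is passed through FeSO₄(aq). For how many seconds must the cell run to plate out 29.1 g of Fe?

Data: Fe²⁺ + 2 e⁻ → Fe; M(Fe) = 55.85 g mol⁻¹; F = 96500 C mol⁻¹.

n(Fe) = m/M = 29.1 / 55.85 = 0.5210 mol.
Each Fe atom requires 2 electrons, so n(e⁻) = 2 × 0.5210 = 1.042 mol.
Q = n(e⁻)·F = 1.042 × 96500 = 100600 C.
t = Q/I = 100600 / 0.7130 A = 141000 s.

1.41 × 10⁵ s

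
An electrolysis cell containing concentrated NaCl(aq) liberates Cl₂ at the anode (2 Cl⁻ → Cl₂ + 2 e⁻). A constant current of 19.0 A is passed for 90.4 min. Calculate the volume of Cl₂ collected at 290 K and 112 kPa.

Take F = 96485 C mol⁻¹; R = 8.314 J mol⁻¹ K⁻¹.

11.5 L

Q = I·t = 19.00 A × 5424.0 s = 103100 C.
n(e⁻) = Q/F = 103100 / 96485 = 1.068 mol.
2 electrons are transferred per Cl₂ molecule, so n(Cl₂) = 1.068 / 2 = 0.5341 mol.
V = nRT/P = (0.5341 × 8.314 × 290) / (112 × 10³ Pa) = 0.0115 m³ = 11.5 L.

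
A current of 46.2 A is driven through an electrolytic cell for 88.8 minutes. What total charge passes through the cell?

Q = I·t = 46.20 A × 5328.0 s = 2.46 × 10⁵ C.

2.46 × 10⁵ C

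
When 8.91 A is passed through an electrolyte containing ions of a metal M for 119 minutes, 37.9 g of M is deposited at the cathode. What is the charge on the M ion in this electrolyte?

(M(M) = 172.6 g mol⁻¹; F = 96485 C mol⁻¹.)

Q = I·t = 8.910 A × 7140.0 s = 63620 C, so n(e⁻) = 63620/96485 = 0.6594 mol.
n(M) deposited = 37.9 / 172.6 = 0.2196 mol.
Electrons per atom = n(e⁻)/n(M) = 0.6594 / 0.2196 = 3.00 ≈ 3, so the ion is M³⁺.

+3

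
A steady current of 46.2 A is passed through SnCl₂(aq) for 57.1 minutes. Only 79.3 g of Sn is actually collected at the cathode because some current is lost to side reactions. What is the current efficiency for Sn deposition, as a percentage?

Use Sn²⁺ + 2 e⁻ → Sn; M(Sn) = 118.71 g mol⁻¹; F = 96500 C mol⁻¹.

81.5 %

Q = I·t = 46.20 × 3426.0 = 158300 C; n(e⁻) = 158300/96500 = 1.640 mol.
Theoretical n(Sn) = n(e⁻)/2 = 0.8201 mol, i.e. m_theo = 0.8201 × 118.71 = 97.36 g.
Efficiency = m_actual / m_theo = 79.3 / 97.36 = 81.5 %.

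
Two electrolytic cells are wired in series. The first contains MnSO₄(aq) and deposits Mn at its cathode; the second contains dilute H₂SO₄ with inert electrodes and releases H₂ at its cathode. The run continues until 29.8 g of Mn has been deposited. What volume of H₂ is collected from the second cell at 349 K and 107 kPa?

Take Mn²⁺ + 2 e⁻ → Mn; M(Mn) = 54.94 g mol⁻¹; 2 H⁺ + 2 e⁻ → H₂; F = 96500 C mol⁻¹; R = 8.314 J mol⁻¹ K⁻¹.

n(Mn) = 29.8 / 54.94 = 0.5424 mol, so n(e⁻) = 2 × 0.5424 = 1.085 mol.
The cells are in series, so the same 1.085 mol of electrons passes through the second cell.
2 H⁺ + 2 e⁻ → H₂ — 2 mol e⁻ per mol H₂, so n(H₂) = 1.085/2 = 0.5424 mol.
V = nRT/P = (0.5424 × 8.314 × 349) / (107 × 10³) = 0.0147 m³ = 14.7 L.

14.7 L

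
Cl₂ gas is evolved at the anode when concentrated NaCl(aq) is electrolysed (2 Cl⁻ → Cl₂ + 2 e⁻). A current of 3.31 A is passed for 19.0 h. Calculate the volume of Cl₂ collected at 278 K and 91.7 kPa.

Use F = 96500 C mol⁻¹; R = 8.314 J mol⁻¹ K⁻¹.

Q = I·t = 3.310 A × 68400 s = 226400 C.
n(e⁻) = Q/F = 226400 / 96500 = 2.346 mol.
2 electrons are transferred per Cl₂ molecule, so n(Cl₂) = 2.346 / 2 = 1.173 mol.
V = nRT/P = (1.173 × 8.314 × 278) / (91.7 × 10³ Pa) = 0.0296 m³ = 29.6 L.

29.6 L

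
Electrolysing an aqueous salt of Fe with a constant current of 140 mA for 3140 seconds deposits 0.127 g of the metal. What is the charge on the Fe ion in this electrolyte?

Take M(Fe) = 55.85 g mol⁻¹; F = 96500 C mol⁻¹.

+2

Q = I·t = 0.1400 A × 3140.0 s = 439.6 C, so n(e⁻) = 439.6/96500 = 0.004555 mol.
n(Fe) deposited = 0.127 / 55.85 = 0.002274 mol.
Electrons per atom = n(e⁻)/n(Fe) = 0.004555 / 0.002274 = 2.00 ≈ 2, so the ion is Fe²⁺.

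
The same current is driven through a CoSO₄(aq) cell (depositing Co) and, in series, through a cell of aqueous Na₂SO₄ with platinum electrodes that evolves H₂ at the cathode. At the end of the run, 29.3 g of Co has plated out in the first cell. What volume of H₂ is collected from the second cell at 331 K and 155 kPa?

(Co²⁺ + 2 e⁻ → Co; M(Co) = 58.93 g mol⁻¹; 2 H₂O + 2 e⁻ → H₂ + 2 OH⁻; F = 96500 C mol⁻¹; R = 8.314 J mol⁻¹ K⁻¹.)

8.83 L

n(Co) = 29.3 / 58.93 = 0.4972 mol, so n(e⁻) = 2 × 0.4972 = 0.9944 mol.
The cells are in series, so the same 0.9944 mol of electrons passes through the second cell.
2 H₂O + 2 e⁻ → H₂ + 2 OH⁻ — 2 mol e⁻ per mol H₂, so n(H₂) = 0.9944/2 = 0.4972 mol.
V = nRT/P = (0.4972 × 8.314 × 331) / (155 × 10³) = 0.00883 m³ = 8.83 L.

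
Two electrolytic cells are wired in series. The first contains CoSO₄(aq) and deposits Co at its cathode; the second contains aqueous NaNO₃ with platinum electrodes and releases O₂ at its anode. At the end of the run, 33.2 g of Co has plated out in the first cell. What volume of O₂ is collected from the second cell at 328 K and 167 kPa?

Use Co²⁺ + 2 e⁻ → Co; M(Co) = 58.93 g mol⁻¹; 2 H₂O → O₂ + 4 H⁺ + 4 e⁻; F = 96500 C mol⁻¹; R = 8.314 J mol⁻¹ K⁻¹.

4.60 L

n(Co) = 33.2 / 58.93 = 0.5634 mol, so n(e⁻) = 2 × 0.5634 = 1.127 mol.
The cells are in series, so the same 1.127 mol of electrons passes through the second cell.
2 H₂O → O₂ + 4 H⁺ + 4 e⁻ — 4 mol e⁻ per mol O₂, so n(O₂) = 1.127/4 = 0.2817 mol.
V = nRT/P = (0.2817 × 8.314 × 328) / (167 × 10³) = 0.00460 m³ = 4.60 L.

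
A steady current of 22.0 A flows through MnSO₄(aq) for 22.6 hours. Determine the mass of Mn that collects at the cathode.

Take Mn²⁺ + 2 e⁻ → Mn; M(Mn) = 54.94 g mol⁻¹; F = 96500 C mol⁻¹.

510 g

Q = I·t = 22.00 A × 81360 s = 1790000 C.
n(e⁻) = Q/F = 1790000 / 96500 = 18.55 mol.
Mn²⁺ + 2 e⁻ → Mn, so n(Mn) = n(e⁻)/2 = 9.274 mol.
m = n·M = 9.274 × 54.94 = 510 g.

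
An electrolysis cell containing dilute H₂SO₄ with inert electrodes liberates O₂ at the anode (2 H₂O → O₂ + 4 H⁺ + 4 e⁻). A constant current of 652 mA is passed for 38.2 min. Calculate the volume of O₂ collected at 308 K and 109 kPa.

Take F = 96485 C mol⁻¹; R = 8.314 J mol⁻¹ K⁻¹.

0.0910 L

Q = I·t = 0.6520 A × 2292.0 s = 1494 C.
n(e⁻) = Q/F = 1494 / 96485 = 0.01549 mol.
4 electrons are transferred per O₂ molecule, so n(O₂) = 0.01549 / 4 = 0.003872 mol.
V = nRT/P = (0.003872 × 8.314 × 308) / (109 × 10³ Pa) = 9.10 × 10⁻⁵ m³ = 0.0910 L.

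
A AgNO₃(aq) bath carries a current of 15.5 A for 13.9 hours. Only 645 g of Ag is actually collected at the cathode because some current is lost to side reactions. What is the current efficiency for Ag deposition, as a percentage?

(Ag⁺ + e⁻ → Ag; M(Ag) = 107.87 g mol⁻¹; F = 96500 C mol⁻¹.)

Q = I·t = 15.50 × 50040 = 775600 C; n(e⁻) = 775600/96500 = 8.038 mol.
Theoretical n(Ag) = n(e⁻)/1 = 8.038 mol, i.e. m_theo = 8.038 × 107.87 = 867.0 g.
Efficiency = m_actual / m_theo = 645 / 867.0 = 74.4 %.

74.4 %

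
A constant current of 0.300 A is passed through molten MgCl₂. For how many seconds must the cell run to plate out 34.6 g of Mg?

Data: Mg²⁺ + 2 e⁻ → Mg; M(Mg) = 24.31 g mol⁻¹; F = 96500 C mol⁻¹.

n(Mg) = m/M = 34.6 / 24.31 = 1.423 mol.
Each Mg atom requires 2 electrons, so n(e⁻) = 2 × 1.423 = 2.847 mol.
Q = n(e⁻)·F = 2.847 × 96500 = 274700 C.
t = Q/I = 274700 / 0.3000 A = 915600 s.

9.16 × 10⁵ s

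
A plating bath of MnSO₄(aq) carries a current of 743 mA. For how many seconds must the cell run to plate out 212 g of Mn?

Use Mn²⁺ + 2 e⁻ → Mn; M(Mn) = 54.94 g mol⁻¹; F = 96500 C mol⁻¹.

1.00 × 10⁶ s

n(Mn) = m/M = 212 / 54.94 = 3.859 mol.
Each Mn atom requires 2 electrons, so n(e⁻) = 2 × 3.859 = 7.718 mol.
Q = n(e⁻)·F = 7.718 × 96500 = 744700 C.
t = Q/I = 744700 / 0.7430 A = 1002000 s.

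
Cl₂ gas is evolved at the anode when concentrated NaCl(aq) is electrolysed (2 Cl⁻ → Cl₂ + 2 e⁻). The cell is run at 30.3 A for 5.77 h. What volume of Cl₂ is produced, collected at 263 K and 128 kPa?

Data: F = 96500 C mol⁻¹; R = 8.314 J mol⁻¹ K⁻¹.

55.7 L

Q = I·t = 30.30 A × 20772 s = 629400 C.
n(e⁻) = Q/F = 629400 / 96500 = 6.522 mol.
2 electrons are transferred per Cl₂ molecule, so n(Cl₂) = 6.522 / 2 = 3.261 mol.
V = nRT/P = (3.261 × 8.314 × 263) / (128 × 10³ Pa) = 0.0557 m³ = 55.7 L.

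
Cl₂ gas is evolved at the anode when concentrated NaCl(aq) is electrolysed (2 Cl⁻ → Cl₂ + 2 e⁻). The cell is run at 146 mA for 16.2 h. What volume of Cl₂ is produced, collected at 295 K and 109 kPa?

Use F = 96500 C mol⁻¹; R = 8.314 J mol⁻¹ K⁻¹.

Q = I·t = 0.1460 A × 58320 s = 8515 C.
n(e⁻) = Q/F = 8515 / 96500 = 0.08824 mol.
2 electrons are transferred per Cl₂ molecule, so n(Cl₂) = 0.08824 / 2 = 0.04412 mol.
V = nRT/P = (0.04412 × 8.314 × 295) / (109 × 10³ Pa) = 9.93 × 10⁻⁴ m³ = 0.993 L.

0.993 L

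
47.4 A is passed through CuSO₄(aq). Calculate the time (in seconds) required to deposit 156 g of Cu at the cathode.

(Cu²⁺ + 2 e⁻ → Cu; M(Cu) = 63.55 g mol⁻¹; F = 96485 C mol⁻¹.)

n(Cu) = m/M = 156 / 63.55 = 2.455 mol.
Each Cu atom requires 2 electrons, so n(e⁻) = 2 × 2.455 = 4.910 mol.
Q = n(e⁻)·F = 4.910 × 96485 = 473700 C.
t = Q/I = 473700 / 47.40 A = 9994 s.

9990 s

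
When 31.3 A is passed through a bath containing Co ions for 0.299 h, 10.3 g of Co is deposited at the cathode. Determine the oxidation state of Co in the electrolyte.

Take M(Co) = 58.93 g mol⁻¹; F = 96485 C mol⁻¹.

Q = I·t = 31.30 A × 1076.4 s = 33690 C, so n(e⁻) = 33690/96485 = 0.3492 mol.
n(Co) deposited = 10.3 / 58.93 = 0.1748 mol.
Electrons per atom = n(e⁻)/n(Co) = 0.3492 / 0.1748 = 2.00 ≈ 2, so the ion is Co²⁺.

+2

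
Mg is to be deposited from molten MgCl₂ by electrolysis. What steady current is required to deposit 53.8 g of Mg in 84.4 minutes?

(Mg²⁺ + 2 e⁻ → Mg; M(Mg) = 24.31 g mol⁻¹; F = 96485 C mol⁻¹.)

n(Mg) = 53.8 / 24.31 = 2.213 mol.
n(e⁻) = 2 × 2.213 = 4.426 mol.
Q = n(e⁻)·F = 4.426 × 96485 = 427100 C.
I = Q/t = 427100 / 5064.0 s = 84.3 A.

84.3 A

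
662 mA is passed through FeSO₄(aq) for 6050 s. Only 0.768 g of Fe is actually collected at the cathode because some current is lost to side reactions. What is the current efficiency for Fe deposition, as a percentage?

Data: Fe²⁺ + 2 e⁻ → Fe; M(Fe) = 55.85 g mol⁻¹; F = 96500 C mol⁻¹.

Q = I·t = 0.6620 × 6050.0 = 4005 C; n(e⁻) = 4005/96500 = 0.04150 mol.
Theoretical n(Fe) = n(e⁻)/2 = 0.02075 mol, i.e. m_theo = 0.02075 × 55.85 = 1.159 g.
Efficiency = m_actual / m_theo = 0.768 / 1.159 = 66.3 %.

66.3 %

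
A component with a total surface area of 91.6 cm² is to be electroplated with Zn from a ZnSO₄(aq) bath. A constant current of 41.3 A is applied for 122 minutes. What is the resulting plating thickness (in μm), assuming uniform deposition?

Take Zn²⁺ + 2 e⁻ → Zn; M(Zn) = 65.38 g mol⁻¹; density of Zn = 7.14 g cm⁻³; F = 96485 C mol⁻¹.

1570 μm

Q = I·t = 41.30 × 7320.0 = 302300 C; n(e⁻) = 3.133 mol.
n(Zn) = n(e⁻)/2 = 1.567 mol, so m = 1.567 × 65.38 = 102.4 g.
Volume = m/ρ = 102.4 / 7.14 = 14.35 cm³.
Thickness = V/A = 14.35 / 91.6 = 0.157 cm = 1570 μm.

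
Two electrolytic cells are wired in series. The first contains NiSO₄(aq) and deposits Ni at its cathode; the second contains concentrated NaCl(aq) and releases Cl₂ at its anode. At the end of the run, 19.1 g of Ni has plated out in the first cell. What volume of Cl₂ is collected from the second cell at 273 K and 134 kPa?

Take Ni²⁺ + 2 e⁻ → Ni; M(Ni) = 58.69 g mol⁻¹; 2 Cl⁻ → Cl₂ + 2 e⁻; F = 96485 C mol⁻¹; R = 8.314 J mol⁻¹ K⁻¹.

5.51 L

n(Ni) = 19.1 / 58.69 = 0.3254 mol, so n(e⁻) = 2 × 0.3254 = 0.6509 mol.
The cells are in series, so the same 0.6509 mol of electrons passes through the second cell.
2 Cl⁻ → Cl₂ + 2 e⁻ — 2 mol e⁻ per mol Cl₂, so n(Cl₂) = 0.6509/2 = 0.3254 mol.
V = nRT/P = (0.3254 × 8.314 × 273) / (134 × 10³) = 0.00551 m³ = 5.51 L.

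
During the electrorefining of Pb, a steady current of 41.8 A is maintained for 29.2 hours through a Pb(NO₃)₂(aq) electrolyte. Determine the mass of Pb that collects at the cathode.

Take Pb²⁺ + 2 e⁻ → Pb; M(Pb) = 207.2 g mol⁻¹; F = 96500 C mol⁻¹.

4720 g

Q = I·t = 41.80 A × 105120 s = 4394000 C.
n(e⁻) = Q/F = 4394000 / 96500 = 45.53 mol.
Pb²⁺ + 2 e⁻ → Pb, so n(Pb) = n(e⁻)/2 = 22.77 mol.
m = n·M = 22.77 × 207.2 = 4720 g.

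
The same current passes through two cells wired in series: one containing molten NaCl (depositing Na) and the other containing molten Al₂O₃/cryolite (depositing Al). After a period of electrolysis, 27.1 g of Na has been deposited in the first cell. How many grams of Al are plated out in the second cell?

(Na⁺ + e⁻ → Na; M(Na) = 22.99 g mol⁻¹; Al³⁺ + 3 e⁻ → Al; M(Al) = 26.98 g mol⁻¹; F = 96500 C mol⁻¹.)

10.6 g

n(Na) = 27.1 / 22.99 = 1.179 mol.
Since Na⁺ + e⁻ → Na, n(e⁻) passed = 1 × 1.179 = 1.179 mol.
Cells in series carry the same charge, so the same 1.179 mol of electrons passes through cell 2.
Al³⁺ + 3 e⁻ → Al, so n(Al) = 1.179 / 3 = 0.3929 mol.
m(Al) = 0.3929 × 26.98 = 10.6 g.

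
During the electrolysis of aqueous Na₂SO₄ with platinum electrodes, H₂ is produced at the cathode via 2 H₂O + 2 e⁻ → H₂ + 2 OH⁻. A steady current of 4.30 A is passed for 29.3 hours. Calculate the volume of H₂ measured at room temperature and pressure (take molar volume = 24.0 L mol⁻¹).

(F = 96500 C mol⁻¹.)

Q = I·t = 4.300 A × 105480 s = 453600 C.
n(e⁻) = Q/F = 453600 / 96500 = 4.700 mol.
2 electrons are transferred per H₂ molecule, so n(H₂) = 4.700 / 2 = 2.350 mol.
V = n × V_m = 2.350 × 24.0 = 56.4 L.

56.4 L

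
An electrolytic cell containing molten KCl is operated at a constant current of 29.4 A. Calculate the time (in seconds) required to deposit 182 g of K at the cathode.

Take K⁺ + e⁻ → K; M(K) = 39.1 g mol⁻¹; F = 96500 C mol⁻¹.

n(K) = m/M = 182 / 39.1 = 4.655 mol.
Each K atom requires 1 electron, so n(e⁻) = 1 × 4.655 = 4.655 mol.
Q = n(e⁻)·F = 4.655 × 96500 = 449200 C.
t = Q/I = 449200 / 29.40 A = 15280 s.

15300 s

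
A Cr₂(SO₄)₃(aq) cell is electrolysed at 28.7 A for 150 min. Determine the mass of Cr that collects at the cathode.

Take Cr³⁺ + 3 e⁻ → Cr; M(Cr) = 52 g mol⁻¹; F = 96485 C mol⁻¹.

Q = I·t = 28.70 A × 9000.0 s = 258300 C.
n(e⁻) = Q/F = 258300 / 96485 = 2.677 mol.
Cr³⁺ + 3 e⁻ → Cr, so n(Cr) = n(e⁻)/3 = 0.8924 mol.
m = n·M = 0.8924 × 52 = 46.4 g.

46.4 g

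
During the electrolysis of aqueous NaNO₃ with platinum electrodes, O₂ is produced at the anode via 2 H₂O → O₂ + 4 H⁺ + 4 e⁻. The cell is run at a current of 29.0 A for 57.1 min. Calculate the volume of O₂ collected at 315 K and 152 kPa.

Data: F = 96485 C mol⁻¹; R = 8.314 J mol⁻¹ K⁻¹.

4.44 L

Q = I·t = 29.00 A × 3426.0 s = 99350 C.
n(e⁻) = Q/F = 99350 / 96485 = 1.030 mol.
4 electrons are transferred per O₂ molecule, so n(O₂) = 1.030 / 4 = 0.2574 mol.
V = nRT/P = (0.2574 × 8.314 × 315) / (152 × 10³ Pa) = 0.00444 m³ = 4.44 L.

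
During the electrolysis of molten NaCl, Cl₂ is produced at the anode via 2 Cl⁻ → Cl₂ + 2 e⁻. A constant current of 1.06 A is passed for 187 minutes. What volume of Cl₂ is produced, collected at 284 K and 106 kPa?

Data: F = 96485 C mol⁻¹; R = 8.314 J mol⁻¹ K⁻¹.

1.37 L

Q = I·t = 1.060 A × 11220 s = 11890 C.
n(e⁻) = Q/F = 11890 / 96485 = 0.1233 mol.
2 electrons are transferred per Cl₂ molecule, so n(Cl₂) = 0.1233 / 2 = 0.06163 mol.
V = nRT/P = (0.06163 × 8.314 × 284) / (106 × 10³ Pa) = 0.00137 m³ = 1.37 L.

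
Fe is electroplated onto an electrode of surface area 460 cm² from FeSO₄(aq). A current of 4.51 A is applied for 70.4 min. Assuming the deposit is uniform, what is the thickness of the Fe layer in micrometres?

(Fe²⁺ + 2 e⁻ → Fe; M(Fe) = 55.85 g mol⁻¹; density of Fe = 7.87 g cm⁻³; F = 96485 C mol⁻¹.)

15.2 μm

Q = I·t = 4.510 × 4224.0 = 19050 C; n(e⁻) = 0.1974 mol.
n(Fe) = n(e⁻)/2 = 0.09872 mol, so m = 0.09872 × 55.85 = 5.514 g.
Volume = m/ρ = 5.514 / 7.87 = 0.7006 cm³.
Thickness = V/A = 0.7006 / 460 = 0.00152 cm = 15.2 μm.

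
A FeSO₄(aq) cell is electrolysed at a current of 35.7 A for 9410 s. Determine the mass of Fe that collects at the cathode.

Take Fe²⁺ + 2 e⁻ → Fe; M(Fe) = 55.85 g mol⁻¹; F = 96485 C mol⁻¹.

97.2 g

Q = I·t = 35.70 A × 9410.0 s = 335900 C.
n(e⁻) = Q/F = 335900 / 96485 = 3.482 mol.
Fe²⁺ + 2 e⁻ → Fe, so n(Fe) = n(e⁻)/2 = 1.741 mol.
m = n·M = 1.741 × 55.85 = 97.2 g.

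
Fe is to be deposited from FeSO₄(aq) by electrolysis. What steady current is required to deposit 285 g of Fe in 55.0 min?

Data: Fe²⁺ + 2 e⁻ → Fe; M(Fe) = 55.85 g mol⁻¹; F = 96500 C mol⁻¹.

n(Fe) = 285 / 55.85 = 5.103 mol.
n(e⁻) = 2 × 5.103 = 10.21 mol.
Q = n(e⁻)·F = 10.21 × 96500 = 984900 C.
I = Q/t = 984900 / 3300.0 s = 298 A.

298 A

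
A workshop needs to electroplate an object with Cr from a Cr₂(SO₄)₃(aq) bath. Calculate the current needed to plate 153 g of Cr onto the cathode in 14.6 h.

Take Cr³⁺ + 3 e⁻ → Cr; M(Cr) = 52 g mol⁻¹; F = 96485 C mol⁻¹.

16.2 A

n(Cr) = 153 / 52 = 2.942 mol.
n(e⁻) = 3 × 2.942 = 8.827 mol.
Q = n(e⁻)·F = 8.827 × 96485 = 851700 C.
I = Q/t = 851700 / 52560 s = 16.2 A.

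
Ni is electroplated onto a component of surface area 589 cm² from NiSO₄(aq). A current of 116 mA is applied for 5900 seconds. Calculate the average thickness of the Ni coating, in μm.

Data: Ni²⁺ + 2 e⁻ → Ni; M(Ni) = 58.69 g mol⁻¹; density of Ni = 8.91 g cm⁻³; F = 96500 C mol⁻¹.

0.397 μm

Q = I·t = 0.1160 × 5900.0 = 684.4 C; n(e⁻) = 0.007092 mol.
n(Ni) = n(e⁻)/2 = 0.003546 mol, so m = 0.003546 × 58.69 = 0.2081 g.
Volume = m/ρ = 0.2081 / 8.91 = 0.02336 cm³.
Thickness = V/A = 0.02336 / 589 = 3.97 × 10⁻⁵ cm = 0.397 μm.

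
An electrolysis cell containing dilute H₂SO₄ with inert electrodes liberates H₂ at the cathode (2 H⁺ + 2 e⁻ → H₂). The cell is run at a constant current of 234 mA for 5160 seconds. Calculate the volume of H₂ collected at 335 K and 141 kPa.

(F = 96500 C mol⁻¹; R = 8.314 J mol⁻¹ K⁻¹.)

0.124 L

Q = I·t = 0.2340 A × 5160.0 s = 1207 C.
n(e⁻) = Q/F = 1207 / 96500 = 0.01251 mol.
2 electrons are transferred per H₂ molecule, so n(H₂) = 0.01251 / 2 = 0.006256 mol.
V = nRT/P = (0.006256 × 8.314 × 335) / (141 × 10³ Pa) = 1.24 × 10⁻⁴ m³ = 0.124 L.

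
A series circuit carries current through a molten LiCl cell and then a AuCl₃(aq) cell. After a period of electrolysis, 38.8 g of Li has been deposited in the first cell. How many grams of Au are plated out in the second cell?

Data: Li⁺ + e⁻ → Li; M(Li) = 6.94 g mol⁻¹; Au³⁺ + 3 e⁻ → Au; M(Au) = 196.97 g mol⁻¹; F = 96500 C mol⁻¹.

367 g

n(Li) = 38.8 / 6.94 = 5.591 mol.
Since Li⁺ + e⁻ → Li, n(e⁻) passed = 1 × 5.591 = 5.591 mol.
Cells in series carry the same charge, so the same 5.591 mol of electrons passes through cell 2.
Au³⁺ + 3 e⁻ → Au, so n(Au) = 5.591 / 3 = 1.864 mol.
m(Au) = 1.864 × 196.97 = 367 g.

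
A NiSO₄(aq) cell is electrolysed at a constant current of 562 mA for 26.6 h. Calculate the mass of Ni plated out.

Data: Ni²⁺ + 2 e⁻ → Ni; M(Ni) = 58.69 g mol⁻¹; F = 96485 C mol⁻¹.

Q = I·t = 0.5620 A × 95760 s = 53820 C.
n(e⁻) = Q/F = 53820 / 96485 = 0.5578 mol.
Ni²⁺ + 2 e⁻ → Ni, so n(Ni) = n(e⁻)/2 = 0.2789 mol.
m = n·M = 0.2789 × 58.69 = 16.4 g.

16.4 g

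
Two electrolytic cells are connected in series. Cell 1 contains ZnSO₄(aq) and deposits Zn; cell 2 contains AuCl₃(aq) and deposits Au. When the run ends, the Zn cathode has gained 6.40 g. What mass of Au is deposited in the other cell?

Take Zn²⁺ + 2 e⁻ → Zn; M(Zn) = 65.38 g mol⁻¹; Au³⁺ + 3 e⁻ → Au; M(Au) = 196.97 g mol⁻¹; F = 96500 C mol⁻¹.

12.9 g

n(Zn) = 6.40 / 65.38 = 0.09789 mol.
Since Zn²⁺ + 2 e⁻ → Zn, n(e⁻) passed = 2 × 0.09789 = 0.1958 mol.
Cells in series carry the same charge, so the same 0.1958 mol of electrons passes through cell 2.
Au³⁺ + 3 e⁻ → Au, so n(Au) = 0.1958 / 3 = 0.06526 mol.
m(Au) = 0.06526 × 196.97 = 12.9 g.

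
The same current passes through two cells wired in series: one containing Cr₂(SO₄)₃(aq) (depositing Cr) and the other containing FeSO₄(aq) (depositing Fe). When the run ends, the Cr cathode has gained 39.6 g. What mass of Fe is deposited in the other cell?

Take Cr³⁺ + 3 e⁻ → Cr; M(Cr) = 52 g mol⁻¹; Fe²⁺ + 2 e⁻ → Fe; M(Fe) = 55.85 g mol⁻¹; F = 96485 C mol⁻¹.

n(Cr) = 39.6 / 52 = 0.7615 mol.
Since Cr³⁺ + 3 e⁻ → Cr, n(e⁻) passed = 3 × 0.7615 = 2.285 mol.
Cells in series carry the same charge, so the same 2.285 mol of electrons passes through cell 2.
Fe²⁺ + 2 e⁻ → Fe, so n(Fe) = 2.285 / 2 = 1.142 mol.
m(Fe) = 1.142 × 55.85 = 63.8 g.

63.8 g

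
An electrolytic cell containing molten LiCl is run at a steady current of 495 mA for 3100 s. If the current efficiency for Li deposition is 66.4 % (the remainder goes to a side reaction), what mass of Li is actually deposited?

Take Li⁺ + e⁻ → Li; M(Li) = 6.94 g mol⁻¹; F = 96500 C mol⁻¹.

Q = I·t = 0.4950 × 3100.0 = 1534 C.
n(e⁻) = 1534/96500 = 0.01590 mol; theoretically n(Li) = 0.01590/1 = 0.01590 mol, m_theo = 0.1104 g.
At 66.4 % efficiency, m_actual = 0.664 × 0.1104 = 0.0733 g.

0.0733 g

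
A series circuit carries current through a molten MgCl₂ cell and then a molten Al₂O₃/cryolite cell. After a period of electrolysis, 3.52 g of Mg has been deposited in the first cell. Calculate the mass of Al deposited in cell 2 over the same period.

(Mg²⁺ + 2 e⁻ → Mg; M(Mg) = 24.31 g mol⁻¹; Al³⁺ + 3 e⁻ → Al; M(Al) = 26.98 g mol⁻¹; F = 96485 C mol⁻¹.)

2.60 g

n(Mg) = 3.52 / 24.31 = 0.1448 mol.
Since Mg²⁺ + 2 e⁻ → Mg, n(e⁻) passed = 2 × 0.1448 = 0.2896 mol.
Cells in series carry the same charge, so the same 0.2896 mol of electrons passes through cell 2.
Al³⁺ + 3 e⁻ → Al, so n(Al) = 0.2896 / 3 = 0.09653 mol.
m(Al) = 0.09653 × 26.98 = 2.60 g.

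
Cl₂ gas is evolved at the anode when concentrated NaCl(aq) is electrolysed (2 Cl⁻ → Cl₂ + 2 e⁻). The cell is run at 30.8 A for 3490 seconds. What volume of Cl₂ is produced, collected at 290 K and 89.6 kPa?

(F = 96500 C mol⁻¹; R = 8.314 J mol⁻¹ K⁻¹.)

15.0 L

Q = I·t = 30.80 A × 3490.0 s = 107500 C.
n(e⁻) = Q/F = 107500 / 96500 = 1.114 mol.
2 electrons are transferred per Cl₂ molecule, so n(Cl₂) = 1.114 / 2 = 0.5570 mol.
V = nRT/P = (0.5570 × 8.314 × 290) / (89.6 × 10³ Pa) = 0.0150 m³ = 15.0 L.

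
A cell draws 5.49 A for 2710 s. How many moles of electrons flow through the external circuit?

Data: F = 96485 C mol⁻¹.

0.154 mol

Q = I·t = 5.490 A × 2710.0 s = 14880 C.
n(e⁻) = Q/F = 14880 / 96485 = 0.154 mol.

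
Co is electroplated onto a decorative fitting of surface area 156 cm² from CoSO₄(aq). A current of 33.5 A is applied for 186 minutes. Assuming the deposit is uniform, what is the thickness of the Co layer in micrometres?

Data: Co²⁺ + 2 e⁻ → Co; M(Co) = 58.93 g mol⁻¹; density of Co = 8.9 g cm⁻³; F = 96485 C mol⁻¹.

822 μm

Q = I·t = 33.50 × 11160 = 373900 C; n(e⁻) = 3.875 mol.
n(Co) = n(e⁻)/2 = 1.937 mol, so m = 1.937 × 58.93 = 114.2 g.
Volume = m/ρ = 114.2 / 8.9 = 12.83 cm³.
Thickness = V/A = 12.83 / 156 = 0.0822 cm = 822 μm.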